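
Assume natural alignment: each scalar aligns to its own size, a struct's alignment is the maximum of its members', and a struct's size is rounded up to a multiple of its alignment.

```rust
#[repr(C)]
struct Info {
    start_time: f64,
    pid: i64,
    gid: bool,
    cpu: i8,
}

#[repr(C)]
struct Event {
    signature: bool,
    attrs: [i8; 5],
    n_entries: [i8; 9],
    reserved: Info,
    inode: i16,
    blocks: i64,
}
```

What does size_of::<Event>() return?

56

Info: @0: start_time [8B, align 8] → 8; @8: pid [8B, align 8] → 16; @16: gid [1B, align 1] → 17; @17: cpu [1B, align 1] → 18; +6 tail pad (align 8); size 24, align 8
@0: signature [1B, align 1] → 1
@1: attrs [5B, align 1] → 6
@6: n_entries [9B, align 1] → 15
+1 pad (align 8)
@16: reserved [24B, align 8] → 40
@40: inode [2B, align 2] → 42
+6 pad (align 8)
@48: blocks [8B, align 8] → 56
size 56, align 8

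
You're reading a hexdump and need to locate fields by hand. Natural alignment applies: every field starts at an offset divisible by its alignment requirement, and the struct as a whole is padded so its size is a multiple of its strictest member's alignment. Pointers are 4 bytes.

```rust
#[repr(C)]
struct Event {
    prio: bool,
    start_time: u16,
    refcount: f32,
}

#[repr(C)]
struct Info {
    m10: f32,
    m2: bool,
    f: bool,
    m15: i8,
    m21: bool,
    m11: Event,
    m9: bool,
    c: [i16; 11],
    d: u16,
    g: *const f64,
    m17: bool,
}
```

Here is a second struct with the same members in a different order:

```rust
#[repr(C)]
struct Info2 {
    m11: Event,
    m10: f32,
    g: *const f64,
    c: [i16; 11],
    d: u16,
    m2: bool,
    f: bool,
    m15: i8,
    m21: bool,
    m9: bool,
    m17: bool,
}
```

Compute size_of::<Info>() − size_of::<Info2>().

Event: @0: prio [1B, align 1] → 1; +1 pad (align 2); @2: start_time [2B, align 2] → 4; @4: refcount [4B, align 4] → 8; size 8, align 4
@0: m10 [4B, align 4] → 4
@4: m2 [1B, align 1] → 5
@5: f [1B, align 1] → 6
@6: m15 [1B, align 1] → 7
@7: m21 [1B, align 1] → 8
@8: m11 [8B, align 4] → 16
@16: m9 [1B, align 1] → 17
+1 pad (align 2)
@18: c [22B, align 2] → 40
@40: d [2B, align 2] → 42
+2 pad (align 4)
@44: g [4B, align 4] → 48
@48: m17 [1B, align 1] → 49
+3 tail pad (align 4)
size 52, align 4
— Info2 —
@0: m11 [8B, align 4] → 8
@8: m10 [4B, align 4] → 12
@12: g [4B, align 4] → 16
@16: c [22B, align 2] → 38
@38: d [2B, align 2] → 40
@40: m2 [1B, align 1] → 41
@41: f [1B, align 1] → 42
@42: m15 [1B, align 1] → 43
@43: m21 [1B, align 1] → 44
@44: m9 [1B, align 1] → 45
@45: m17 [1B, align 1] → 46
+2 tail pad (align 4)
size 48, align 4
52 − 48 = 4

4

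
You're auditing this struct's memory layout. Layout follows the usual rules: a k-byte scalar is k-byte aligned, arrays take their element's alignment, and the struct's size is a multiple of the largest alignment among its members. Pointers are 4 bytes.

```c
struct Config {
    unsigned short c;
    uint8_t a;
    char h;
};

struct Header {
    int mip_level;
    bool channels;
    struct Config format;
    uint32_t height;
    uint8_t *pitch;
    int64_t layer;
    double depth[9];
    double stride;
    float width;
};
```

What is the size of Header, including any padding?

Config: 0..2  c  (2B, 2-aligned); 2..3  a  (1B, 1-aligned); 3..4  h  (1B, 1-aligned); sizeof = 4, alignof = 2
0..4  mip_level  (4B, 4-aligned)
4..5  channels  (1B, 1-aligned)
5..6  -- padding (1B)
6..10  format  (4B, 2-aligned)
10..12  -- padding (2B)
12..16  height  (4B, 4-aligned)
16..20  pitch  (4B, 4-aligned)
20..24  -- padding (4B)
24..32  layer  (8B, 8-aligned)
32..104  depth  (72B, 8-aligned)
104..112  stride  (8B, 8-aligned)
112..116  width  (4B, 4-aligned)
116..120  -- tail padding (4B)
sizeof = 120, alignof = 8

120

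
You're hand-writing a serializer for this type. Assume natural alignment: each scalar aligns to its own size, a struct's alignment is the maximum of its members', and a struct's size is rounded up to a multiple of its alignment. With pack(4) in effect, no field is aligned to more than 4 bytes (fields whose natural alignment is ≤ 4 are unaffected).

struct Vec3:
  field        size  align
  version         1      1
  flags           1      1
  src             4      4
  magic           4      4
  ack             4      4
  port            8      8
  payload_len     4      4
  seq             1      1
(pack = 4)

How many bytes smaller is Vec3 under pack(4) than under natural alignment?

0

natural layout:
  version at 0 (size 1, align 1) → ends 1
  flags at 1 (size 1, align 1) → ends 2
  pad 2 to align 4 for src
  src at 4 (size 4, align 4) → ends 8
  magic at 8 (size 4, align 4) → ends 12
  ack at 12 (size 4, align 4) → ends 16
  port at 16 (size 8, align 8) → ends 24
  payload_len at 24 (size 4, align 4) → ends 28
  seq at 28 (size 1, align 1) → ends 29
  tail pad 3 to reach multiple of 8
  total 32 bytes, alignment 8
packed(4) layout:
  version at 0 (size 1, align 1) → ends 1
  flags at 1 (size 1, align 1) → ends 2
  pad 2 to align 4 for src
  src at 4 (size 4, align 4) → ends 8
  magic at 8 (size 4, align 4) → ends 12
  ack at 12 (size 4, align 4) → ends 16
  port at 16 (size 8, align 4) → ends 24
  payload_len at 24 (size 4, align 4) → ends 28
  seq at 28 (size 1, align 1) → ends 29
  tail pad 3 to reach multiple of 4
  total 32 bytes, alignment 4
32 − 32 = 0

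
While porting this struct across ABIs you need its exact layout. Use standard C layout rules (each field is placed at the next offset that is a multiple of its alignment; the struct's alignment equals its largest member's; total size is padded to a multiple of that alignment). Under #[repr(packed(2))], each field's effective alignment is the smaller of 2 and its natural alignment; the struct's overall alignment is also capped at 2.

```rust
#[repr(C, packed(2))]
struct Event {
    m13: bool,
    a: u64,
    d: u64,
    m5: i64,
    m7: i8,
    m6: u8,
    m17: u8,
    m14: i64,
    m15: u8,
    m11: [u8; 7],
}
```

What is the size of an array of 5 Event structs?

m13 at 0 (size 1, align 1) → ends 1
pad 1 to align 2 for a
a at 2 (size 8, align 2) → ends 10
d at 10 (size 8, align 2) → ends 18
m5 at 18 (size 8, align 2) → ends 26
m7 at 26 (size 1, align 1) → ends 27
m6 at 27 (size 1, align 1) → ends 28
m17 at 28 (size 1, align 1) → ends 29
pad 1 to align 2 for m14
m14 at 30 (size 8, align 2) → ends 38
m15 at 38 (size 1, align 1) → ends 39
m11 at 39 (size 7, align 1) → ends 46
total 46 bytes, alignment 2
array of 5: 5 × 46 = 230

230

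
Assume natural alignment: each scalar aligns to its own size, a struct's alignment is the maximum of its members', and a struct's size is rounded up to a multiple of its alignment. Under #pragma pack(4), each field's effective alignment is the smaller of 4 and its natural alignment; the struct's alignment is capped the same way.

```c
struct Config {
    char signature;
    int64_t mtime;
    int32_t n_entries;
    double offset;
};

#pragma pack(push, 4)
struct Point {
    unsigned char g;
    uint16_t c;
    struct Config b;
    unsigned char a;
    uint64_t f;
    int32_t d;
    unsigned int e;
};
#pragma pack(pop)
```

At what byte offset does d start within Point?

Config: signature at 0 (size 1, align 1) → ends 1; pad 7 to align 8 for mtime; mtime at 8 (size 8, align 8) → ends 16; n_entries at 16 (size 4, align 4) → ends 20; pad 4 to align 8 for offset; offset at 24 (size 8, align 8) → ends 32; total 32 bytes, alignment 8
g at 0 (size 1, align 1) → ends 1
pad 1 to align 2 for c
c at 2 (size 2, align 2) → ends 4
b at 4 (size 32, align 4) → ends 36
a at 36 (size 1, align 1) → ends 37
pad 3 to align 4 for f
f at 40 (size 8, align 4) → ends 48
d at 48 (size 4, align 4) → ends 52

48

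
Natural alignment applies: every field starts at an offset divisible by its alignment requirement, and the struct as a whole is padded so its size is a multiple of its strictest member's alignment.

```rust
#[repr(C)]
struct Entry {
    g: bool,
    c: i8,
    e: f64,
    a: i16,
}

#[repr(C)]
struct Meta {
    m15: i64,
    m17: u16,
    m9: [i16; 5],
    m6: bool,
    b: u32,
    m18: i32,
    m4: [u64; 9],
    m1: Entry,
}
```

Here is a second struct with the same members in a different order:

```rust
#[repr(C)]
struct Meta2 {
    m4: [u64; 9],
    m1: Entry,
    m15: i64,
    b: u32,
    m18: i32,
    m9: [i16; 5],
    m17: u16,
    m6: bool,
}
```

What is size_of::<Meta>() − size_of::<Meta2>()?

0

Entry: g at 0 (size 1, align 1) → ends 1; c at 1 (size 1, align 1) → ends 2; pad 6 to align 8 for e; e at 8 (size 8, align 8) → ends 16; a at 16 (size 2, align 2) → ends 18; tail pad 6 to reach multiple of 8; total 24 bytes, alignment 8
m15 at 0 (size 8, align 8) → ends 8
m17 at 8 (size 2, align 2) → ends 10
m9 at 10 (size 10, align 2) → ends 20
m6 at 20 (size 1, align 1) → ends 21
pad 3 to align 4 for b
b at 24 (size 4, align 4) → ends 28
m18 at 28 (size 4, align 4) → ends 32
m4 at 32 (size 72, align 8) → ends 104
m1 at 104 (size 24, align 8) → ends 128
total 128 bytes, alignment 8
— Meta2 —
m4 at 0 (size 72, align 8) → ends 72
m1 at 72 (size 24, align 8) → ends 96
m15 at 96 (size 8, align 8) → ends 104
b at 104 (size 4, align 4) → ends 108
m18 at 108 (size 4, align 4) → ends 112
m9 at 112 (size 10, align 2) → ends 122
m17 at 122 (size 2, align 2) → ends 124
m6 at 124 (size 1, align 1) → ends 125
tail pad 3 to reach multiple of 8
total 128 bytes, alignment 8
128 − 128 = 0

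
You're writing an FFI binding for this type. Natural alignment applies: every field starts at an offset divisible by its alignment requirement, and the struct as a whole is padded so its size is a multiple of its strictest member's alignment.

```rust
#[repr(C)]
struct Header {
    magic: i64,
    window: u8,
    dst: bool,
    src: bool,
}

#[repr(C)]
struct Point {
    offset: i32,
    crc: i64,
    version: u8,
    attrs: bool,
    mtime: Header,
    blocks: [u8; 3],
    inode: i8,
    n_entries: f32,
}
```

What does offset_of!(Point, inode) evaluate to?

Header: @0: magic [8B, align 8] → 8; @8: window [1B, align 1] → 9; @9: dst [1B, align 1] → 10; @10: src [1B, align 1] → 11; +5 tail pad (align 8); size 16, align 8
@0: offset [4B, align 4] → 4
+4 pad (align 8)
@8: crc [8B, align 8] → 16
@16: version [1B, align 1] → 17
@17: attrs [1B, align 1] → 18
+6 pad (align 8)
@24: mtime [16B, align 8] → 40
@40: blocks [3B, align 1] → 43
@43: inode [1B, align 1] → 44

43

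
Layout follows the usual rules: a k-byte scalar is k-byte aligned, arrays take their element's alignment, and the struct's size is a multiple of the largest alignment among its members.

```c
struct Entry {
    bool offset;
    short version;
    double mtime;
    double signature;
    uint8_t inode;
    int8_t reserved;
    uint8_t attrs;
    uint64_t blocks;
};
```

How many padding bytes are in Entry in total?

10

offset at 0 (size 1, align 1) → ends 1
pad 1 to align 2 for version
version at 2 (size 2, align 2) → ends 4
pad 4 to align 8 for mtime
mtime at 8 (size 8, align 8) → ends 16
signature at 16 (size 8, align 8) → ends 24
inode at 24 (size 1, align 1) → ends 25
reserved at 25 (size 1, align 1) → ends 26
attrs at 26 (size 1, align 1) → ends 27
pad 5 to align 8 for blocks
blocks at 32 (size 8, align 8) → ends 40
total 40 bytes, alignment 8
data bytes 30, size 40 → padding 10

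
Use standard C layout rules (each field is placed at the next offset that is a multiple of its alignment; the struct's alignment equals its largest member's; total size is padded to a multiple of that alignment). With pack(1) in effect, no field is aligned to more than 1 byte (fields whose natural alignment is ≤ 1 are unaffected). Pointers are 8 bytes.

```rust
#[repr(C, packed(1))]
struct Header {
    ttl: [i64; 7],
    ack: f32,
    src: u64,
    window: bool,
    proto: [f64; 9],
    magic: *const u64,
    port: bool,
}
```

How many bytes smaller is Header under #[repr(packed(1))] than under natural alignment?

18

natural layout:
  0..56  ttl  (56B, 8-aligned)
  56..60  ack  (4B, 4-aligned)
  60..64  -- padding (4B)
  64..72  src  (8B, 8-aligned)
  72..73  window  (1B, 1-aligned)
  73..80  -- padding (7B)
  80..152  proto  (72B, 8-aligned)
  152..160  magic  (8B, 8-aligned)
  160..161  port  (1B, 1-aligned)
  161..168  -- tail padding (7B)
  sizeof = 168, alignof = 8
packed(1) layout:
  0..56  ttl  (56B, 1-aligned)
  56..60  ack  (4B, 1-aligned)
  60..68  src  (8B, 1-aligned)
  68..69  window  (1B, 1-aligned)
  69..141  proto  (72B, 1-aligned)
  141..149  magic  (8B, 1-aligned)
  149..150  port  (1B, 1-aligned)
  sizeof = 150, alignof = 1
168 − 150 = 18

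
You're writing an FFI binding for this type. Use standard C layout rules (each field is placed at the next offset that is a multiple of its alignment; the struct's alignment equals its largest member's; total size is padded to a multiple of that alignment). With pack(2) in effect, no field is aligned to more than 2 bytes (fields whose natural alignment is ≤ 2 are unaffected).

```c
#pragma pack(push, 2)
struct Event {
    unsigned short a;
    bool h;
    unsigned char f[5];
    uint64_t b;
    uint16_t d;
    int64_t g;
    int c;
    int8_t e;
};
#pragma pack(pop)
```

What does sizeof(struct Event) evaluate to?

32 bytes

0..2  a  (2B, 2-aligned)
2..3  h  (1B, 1-aligned)
3..8  f  (5B, 1-aligned)
8..16  b  (8B, 2-aligned)
16..18  d  (2B, 2-aligned)
18..26  g  (8B, 2-aligned)
26..30  c  (4B, 2-aligned)
30..31  e  (1B, 1-aligned)
31..32  -- tail padding (1B)
sizeof = 32, alignof = 2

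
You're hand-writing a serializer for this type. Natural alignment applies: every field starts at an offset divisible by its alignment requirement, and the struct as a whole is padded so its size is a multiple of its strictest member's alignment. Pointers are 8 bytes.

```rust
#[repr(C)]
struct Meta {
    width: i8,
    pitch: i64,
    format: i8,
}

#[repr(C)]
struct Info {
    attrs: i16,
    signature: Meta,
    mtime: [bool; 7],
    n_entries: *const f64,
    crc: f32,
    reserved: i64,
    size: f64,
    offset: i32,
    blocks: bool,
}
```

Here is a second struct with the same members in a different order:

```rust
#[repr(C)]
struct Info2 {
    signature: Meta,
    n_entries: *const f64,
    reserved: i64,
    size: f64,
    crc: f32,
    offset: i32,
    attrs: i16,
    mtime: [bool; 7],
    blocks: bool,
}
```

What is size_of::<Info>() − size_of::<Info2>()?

8

Meta: @0: width [1B, align 1] → 1; +7 pad (align 8); @8: pitch [8B, align 8] → 16; @16: format [1B, align 1] → 17; +7 tail pad (align 8); size 24, align 8
@0: attrs [2B, align 2] → 2
+6 pad (align 8)
@8: signature [24B, align 8] → 32
@32: mtime [7B, align 1] → 39
+1 pad (align 8)
@40: n_entries [8B, align 8] → 48
@48: crc [4B, align 4] → 52
+4 pad (align 8)
@56: reserved [8B, align 8] → 64
@64: size [8B, align 8] → 72
@72: offset [4B, align 4] → 76
@76: blocks [1B, align 1] → 77
+3 tail pad (align 8)
size 80, align 8
— Info2 —
@0: signature [24B, align 8] → 24
@24: n_entries [8B, align 8] → 32
@32: reserved [8B, align 8] → 40
@40: size [8B, align 8] → 48
@48: crc [4B, align 4] → 52
@52: offset [4B, align 4] → 56
@56: attrs [2B, align 2] → 58
@58: mtime [7B, align 1] → 65
@65: blocks [1B, align 1] → 66
+6 tail pad (align 8)
size 72, align 8
80 − 72 = 8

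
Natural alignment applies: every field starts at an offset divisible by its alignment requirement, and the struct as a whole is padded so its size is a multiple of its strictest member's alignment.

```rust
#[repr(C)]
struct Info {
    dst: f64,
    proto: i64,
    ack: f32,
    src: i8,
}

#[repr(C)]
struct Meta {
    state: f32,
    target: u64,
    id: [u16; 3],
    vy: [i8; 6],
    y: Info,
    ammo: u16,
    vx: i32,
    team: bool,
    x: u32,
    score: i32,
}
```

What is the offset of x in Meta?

Info: dst at 0 (size 8, align 8) → ends 8; proto at 8 (size 8, align 8) → ends 16; ack at 16 (size 4, align 4) → ends 20; src at 20 (size 1, align 1) → ends 21; tail pad 3 to reach multiple of 8; total 24 bytes, alignment 8
state at 0 (size 4, align 4) → ends 4
pad 4 to align 8 for target
target at 8 (size 8, align 8) → ends 16
id at 16 (size 6, align 2) → ends 22
vy at 22 (size 6, align 1) → ends 28
pad 4 to align 8 for y
y at 32 (size 24, align 8) → ends 56
ammo at 56 (size 2, align 2) → ends 58
pad 2 to align 4 for vx
vx at 60 (size 4, align 4) → ends 64
team at 64 (size 1, align 1) → ends 65
pad 3 to align 4 for x
x at 68 (size 4, align 4) → ends 72

68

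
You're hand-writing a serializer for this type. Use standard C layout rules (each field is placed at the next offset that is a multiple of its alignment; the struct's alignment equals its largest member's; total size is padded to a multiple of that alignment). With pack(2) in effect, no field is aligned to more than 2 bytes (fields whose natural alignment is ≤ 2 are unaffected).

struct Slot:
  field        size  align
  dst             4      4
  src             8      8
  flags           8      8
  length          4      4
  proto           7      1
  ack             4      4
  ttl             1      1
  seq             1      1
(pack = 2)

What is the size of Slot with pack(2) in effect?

38

dst at 0 (size 4, align 2) → ends 4
src at 4 (size 8, align 2) → ends 12
flags at 12 (size 8, align 2) → ends 20
length at 20 (size 4, align 2) → ends 24
proto at 24 (size 7, align 1) → ends 31
pad 1 to align 2 for ack
ack at 32 (size 4, align 2) → ends 36
ttl at 36 (size 1, align 1) → ends 37
seq at 37 (size 1, align 1) → ends 38
total 38 bytes, alignment 2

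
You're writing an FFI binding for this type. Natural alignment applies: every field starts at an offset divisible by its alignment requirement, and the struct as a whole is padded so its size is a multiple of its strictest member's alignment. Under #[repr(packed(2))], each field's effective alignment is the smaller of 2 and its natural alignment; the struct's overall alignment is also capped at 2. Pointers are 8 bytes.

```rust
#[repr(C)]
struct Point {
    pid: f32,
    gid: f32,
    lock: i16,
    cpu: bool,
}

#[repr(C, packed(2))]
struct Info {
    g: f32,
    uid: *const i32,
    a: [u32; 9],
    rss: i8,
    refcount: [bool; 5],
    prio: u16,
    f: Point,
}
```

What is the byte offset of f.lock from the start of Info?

Point: @0: pid [4B, align 4] → 4; @4: gid [4B, align 4] → 8; @8: lock [2B, align 2] → 10; @10: cpu [1B, align 1] → 11; +1 tail pad (align 4); size 12, align 4
@0: g [4B, align 2] → 4
@4: uid [8B, align 2] → 12
@12: a [36B, align 2] → 48
@48: rss [1B, align 1] → 49
@49: refcount [5B, align 1] → 54
@54: prio [2B, align 2] → 56
@56: f [12B, align 2] → 68
within Point: lock at 8
56 + 8 = 64

64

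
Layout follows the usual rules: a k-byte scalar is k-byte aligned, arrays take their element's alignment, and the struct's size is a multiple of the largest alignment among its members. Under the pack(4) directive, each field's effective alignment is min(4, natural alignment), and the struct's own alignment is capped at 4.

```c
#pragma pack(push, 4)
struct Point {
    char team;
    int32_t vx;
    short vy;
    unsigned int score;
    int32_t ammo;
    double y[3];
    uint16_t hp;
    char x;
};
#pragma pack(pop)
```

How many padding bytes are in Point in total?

0..1  team  (1B, 1-aligned)
1..4  -- padding (3B)
4..8  vx  (4B, 4-aligned)
8..10  vy  (2B, 2-aligned)
10..12  -- padding (2B)
12..16  score  (4B, 4-aligned)
16..20  ammo  (4B, 4-aligned)
20..44  y  (24B, 4-aligned)
44..46  hp  (2B, 2-aligned)
46..47  x  (1B, 1-aligned)
47..48  -- tail padding (1B)
sizeof = 48, alignof = 4
data bytes 42, size 48 → padding 6

6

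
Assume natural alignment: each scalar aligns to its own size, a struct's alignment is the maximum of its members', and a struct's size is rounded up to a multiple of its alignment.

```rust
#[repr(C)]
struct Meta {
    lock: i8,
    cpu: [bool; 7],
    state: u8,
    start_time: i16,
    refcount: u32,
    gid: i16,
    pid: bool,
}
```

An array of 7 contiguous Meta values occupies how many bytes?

140

lock at 0 (size 1, align 1) → ends 1
cpu at 1 (size 7, align 1) → ends 8
state at 8 (size 1, align 1) → ends 9
pad 1 to align 2 for start_time
start_time at 10 (size 2, align 2) → ends 12
refcount at 12 (size 4, align 4) → ends 16
gid at 16 (size 2, align 2) → ends 18
pid at 18 (size 1, align 1) → ends 19
tail pad 1 to reach multiple of 4
total 20 bytes, alignment 4
array of 7: 7 × 20 = 140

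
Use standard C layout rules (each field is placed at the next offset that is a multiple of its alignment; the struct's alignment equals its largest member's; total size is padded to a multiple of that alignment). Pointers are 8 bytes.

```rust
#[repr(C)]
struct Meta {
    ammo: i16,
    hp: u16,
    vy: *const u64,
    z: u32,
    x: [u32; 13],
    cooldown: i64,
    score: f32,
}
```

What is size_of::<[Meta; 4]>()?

352

0..2  ammo  (2B, 2-aligned)
2..4  hp  (2B, 2-aligned)
4..8  -- padding (4B)
8..16  vy  (8B, 8-aligned)
16..20  z  (4B, 4-aligned)
20..72  x  (52B, 4-aligned)
72..80  cooldown  (8B, 8-aligned)
80..84  score  (4B, 4-aligned)
84..88  -- tail padding (4B)
sizeof = 88, alignof = 8
array of 4: 4 × 88 = 352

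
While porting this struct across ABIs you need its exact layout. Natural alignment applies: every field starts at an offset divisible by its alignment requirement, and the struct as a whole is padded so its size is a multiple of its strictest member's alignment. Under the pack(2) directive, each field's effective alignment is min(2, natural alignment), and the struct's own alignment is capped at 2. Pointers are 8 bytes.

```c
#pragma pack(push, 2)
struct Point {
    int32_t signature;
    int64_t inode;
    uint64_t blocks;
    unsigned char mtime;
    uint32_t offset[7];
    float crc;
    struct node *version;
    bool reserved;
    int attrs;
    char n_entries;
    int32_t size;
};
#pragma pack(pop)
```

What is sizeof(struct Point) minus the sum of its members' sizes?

3

0..4  signature  (4B, 2-aligned)
4..12  inode  (8B, 2-aligned)
12..20  blocks  (8B, 2-aligned)
20..21  mtime  (1B, 1-aligned)
21..22  -- padding (1B)
22..50  offset  (28B, 2-aligned)
50..54  crc  (4B, 2-aligned)
54..62  version  (8B, 2-aligned)
62..63  reserved  (1B, 1-aligned)
63..64  -- padding (1B)
64..68  attrs  (4B, 2-aligned)
68..69  n_entries  (1B, 1-aligned)
69..70  -- padding (1B)
70..74  size  (4B, 2-aligned)
sizeof = 74, alignof = 2
data bytes 71, size 74 → padding 3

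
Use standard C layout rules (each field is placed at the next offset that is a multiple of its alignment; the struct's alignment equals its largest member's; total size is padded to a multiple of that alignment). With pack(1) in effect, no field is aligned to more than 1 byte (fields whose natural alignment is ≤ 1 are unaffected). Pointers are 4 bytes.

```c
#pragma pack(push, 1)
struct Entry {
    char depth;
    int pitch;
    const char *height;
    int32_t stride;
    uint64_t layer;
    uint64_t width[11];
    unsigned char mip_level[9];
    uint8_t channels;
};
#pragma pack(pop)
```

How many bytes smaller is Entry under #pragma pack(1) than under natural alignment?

9

natural layout:
  0..1  depth  (1B, 1-aligned)
  1..4  -- padding (3B)
  4..8  pitch  (4B, 4-aligned)
  8..12  height  (4B, 4-aligned)
  12..16  stride  (4B, 4-aligned)
  16..24  layer  (8B, 8-aligned)
  24..112  width  (88B, 8-aligned)
  112..121  mip_level  (9B, 1-aligned)
  121..122  channels  (1B, 1-aligned)
  122..128  -- tail padding (6B)
  sizeof = 128, alignof = 8
packed(1) layout:
  0..1  depth  (1B, 1-aligned)
  1..5  pitch  (4B, 1-aligned)
  5..9  height  (4B, 1-aligned)
  9..13  stride  (4B, 1-aligned)
  13..21  layer  (8B, 1-aligned)
  21..109  width  (88B, 1-aligned)
  109..118  mip_level  (9B, 1-aligned)
  118..119  channels  (1B, 1-aligned)
  sizeof = 119, alignof = 1
128 − 119 = 9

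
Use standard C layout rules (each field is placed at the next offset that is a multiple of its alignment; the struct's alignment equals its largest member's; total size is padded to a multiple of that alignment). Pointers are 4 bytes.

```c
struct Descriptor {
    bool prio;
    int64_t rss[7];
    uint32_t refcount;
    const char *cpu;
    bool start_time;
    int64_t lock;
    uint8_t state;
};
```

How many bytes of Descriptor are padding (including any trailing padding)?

21

0..1  prio  (1B, 1-aligned)
1..8  -- padding (7B)
8..64  rss  (56B, 8-aligned)
64..68  refcount  (4B, 4-aligned)
68..72  cpu  (4B, 4-aligned)
72..73  start_time  (1B, 1-aligned)
73..80  -- padding (7B)
80..88  lock  (8B, 8-aligned)
88..89  state  (1B, 1-aligned)
89..96  -- tail padding (7B)
sizeof = 96, alignof = 8
data bytes 75, size 96 → padding 21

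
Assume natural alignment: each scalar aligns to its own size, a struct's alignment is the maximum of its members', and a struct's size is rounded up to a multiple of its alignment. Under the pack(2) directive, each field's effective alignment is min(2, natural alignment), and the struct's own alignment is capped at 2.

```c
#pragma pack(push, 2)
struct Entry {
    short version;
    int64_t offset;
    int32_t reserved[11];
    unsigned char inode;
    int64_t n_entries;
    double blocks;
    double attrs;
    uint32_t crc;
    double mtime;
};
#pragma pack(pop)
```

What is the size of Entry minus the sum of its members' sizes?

1

@0: version [2B, align 2] → 2
@2: offset [8B, align 2] → 10
@10: reserved [44B, align 2] → 54
@54: inode [1B, align 1] → 55
+1 pad (align 2)
@56: n_entries [8B, align 2] → 64
@64: blocks [8B, align 2] → 72
@72: attrs [8B, align 2] → 80
@80: crc [4B, align 2] → 84
@84: mtime [8B, align 2] → 92
size 92, align 2
data bytes 91, size 92 → padding 1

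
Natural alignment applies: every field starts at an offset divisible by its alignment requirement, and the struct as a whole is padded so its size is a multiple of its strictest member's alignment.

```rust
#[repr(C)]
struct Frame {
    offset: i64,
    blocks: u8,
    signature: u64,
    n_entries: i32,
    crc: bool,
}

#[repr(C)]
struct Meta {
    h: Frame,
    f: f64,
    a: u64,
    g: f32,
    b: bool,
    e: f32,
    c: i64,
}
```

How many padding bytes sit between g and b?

0

Frame: @0: offset [8B, align 8] → 8; @8: blocks [1B, align 1] → 9; +7 pad (align 8); @16: signature [8B, align 8] → 24; @24: n_entries [4B, align 4] → 28; @28: crc [1B, align 1] → 29; +3 tail pad (align 8); size 32, align 8
@0: h [32B, align 8] → 32
@32: f [8B, align 8] → 40
@40: a [8B, align 8] → 48
@48: g [4B, align 4] → 52
@52: b [1B, align 1] → 53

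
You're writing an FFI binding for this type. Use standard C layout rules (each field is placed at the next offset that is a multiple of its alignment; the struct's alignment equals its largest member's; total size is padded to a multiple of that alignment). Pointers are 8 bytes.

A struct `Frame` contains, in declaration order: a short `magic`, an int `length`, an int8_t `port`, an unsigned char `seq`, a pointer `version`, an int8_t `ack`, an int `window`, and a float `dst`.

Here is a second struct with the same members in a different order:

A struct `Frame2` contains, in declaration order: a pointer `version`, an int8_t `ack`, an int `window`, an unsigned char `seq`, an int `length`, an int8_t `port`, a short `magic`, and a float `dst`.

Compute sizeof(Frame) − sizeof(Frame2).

magic at 0 (size 2, align 2) → ends 2
pad 2 to align 4 for length
length at 4 (size 4, align 4) → ends 8
port at 8 (size 1, align 1) → ends 9
seq at 9 (size 1, align 1) → ends 10
pad 6 to align 8 for version
version at 16 (size 8, align 8) → ends 24
ack at 24 (size 1, align 1) → ends 25
pad 3 to align 4 for window
window at 28 (size 4, align 4) → ends 32
dst at 32 (size 4, align 4) → ends 36
tail pad 4 to reach multiple of 8
total 40 bytes, alignment 8
— Frame2 —
version at 0 (size 8, align 8) → ends 8
ack at 8 (size 1, align 1) → ends 9
pad 3 to align 4 for window
window at 12 (size 4, align 4) → ends 16
seq at 16 (size 1, align 1) → ends 17
pad 3 to align 4 for length
length at 20 (size 4, align 4) → ends 24
port at 24 (size 1, align 1) → ends 25
pad 1 to align 2 for magic
magic at 26 (size 2, align 2) → ends 28
dst at 28 (size 4, align 4) → ends 32
total 32 bytes, alignment 8
40 − 32 = 8

8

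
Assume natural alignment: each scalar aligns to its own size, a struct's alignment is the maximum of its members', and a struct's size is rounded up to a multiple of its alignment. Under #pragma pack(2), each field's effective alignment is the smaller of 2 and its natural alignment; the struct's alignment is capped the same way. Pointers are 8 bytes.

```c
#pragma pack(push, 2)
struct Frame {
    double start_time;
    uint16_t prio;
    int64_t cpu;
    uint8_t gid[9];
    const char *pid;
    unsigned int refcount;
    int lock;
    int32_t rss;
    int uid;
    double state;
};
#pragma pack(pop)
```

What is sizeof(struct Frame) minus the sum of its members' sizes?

0..8  start_time  (8B, 2-aligned)
8..10  prio  (2B, 2-aligned)
10..18  cpu  (8B, 2-aligned)
18..27  gid  (9B, 1-aligned)
27..28  -- padding (1B)
28..36  pid  (8B, 2-aligned)
36..40  refcount  (4B, 2-aligned)
40..44  lock  (4B, 2-aligned)
44..48  rss  (4B, 2-aligned)
48..52  uid  (4B, 2-aligned)
52..60  state  (8B, 2-aligned)
sizeof = 60, alignof = 2
data bytes 59, size 60 → padding 1

1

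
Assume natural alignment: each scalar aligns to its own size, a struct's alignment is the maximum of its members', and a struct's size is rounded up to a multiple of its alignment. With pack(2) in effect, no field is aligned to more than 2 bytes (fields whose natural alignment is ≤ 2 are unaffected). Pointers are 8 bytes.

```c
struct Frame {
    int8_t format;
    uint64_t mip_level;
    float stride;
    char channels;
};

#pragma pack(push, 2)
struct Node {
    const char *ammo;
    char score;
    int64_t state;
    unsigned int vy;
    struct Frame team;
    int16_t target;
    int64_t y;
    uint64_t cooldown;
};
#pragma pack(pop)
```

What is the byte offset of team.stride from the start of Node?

38

Frame: 0..1  format  (1B, 1-aligned); 1..8  -- padding (7B); 8..16  mip_level  (8B, 8-aligned); 16..20  stride  (4B, 4-aligned); 20..21  channels  (1B, 1-aligned); 21..24  -- tail padding (3B); sizeof = 24, alignof = 8
0..8  ammo  (8B, 2-aligned)
8..9  score  (1B, 1-aligned)
9..10  -- padding (1B)
10..18  state  (8B, 2-aligned)
18..22  vy  (4B, 2-aligned)
22..46  team  (24B, 2-aligned)
within Frame: stride at 16
22 + 16 = 38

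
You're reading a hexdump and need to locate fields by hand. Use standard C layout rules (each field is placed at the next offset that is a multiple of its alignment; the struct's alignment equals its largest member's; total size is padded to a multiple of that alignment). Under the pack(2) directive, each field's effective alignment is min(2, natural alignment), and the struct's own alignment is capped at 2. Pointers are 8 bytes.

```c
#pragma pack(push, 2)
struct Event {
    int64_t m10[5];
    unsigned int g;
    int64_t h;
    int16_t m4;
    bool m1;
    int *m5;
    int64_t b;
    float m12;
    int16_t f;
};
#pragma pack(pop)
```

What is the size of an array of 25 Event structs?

1950

m10 at 0 (size 40, align 2) → ends 40
g at 40 (size 4, align 2) → ends 44
h at 44 (size 8, align 2) → ends 52
m4 at 52 (size 2, align 2) → ends 54
m1 at 54 (size 1, align 1) → ends 55
pad 1 to align 2 for m5
m5 at 56 (size 8, align 2) → ends 64
b at 64 (size 8, align 2) → ends 72
m12 at 72 (size 4, align 2) → ends 76
f at 76 (size 2, align 2) → ends 78
total 78 bytes, alignment 2
array of 25: 25 × 78 = 1950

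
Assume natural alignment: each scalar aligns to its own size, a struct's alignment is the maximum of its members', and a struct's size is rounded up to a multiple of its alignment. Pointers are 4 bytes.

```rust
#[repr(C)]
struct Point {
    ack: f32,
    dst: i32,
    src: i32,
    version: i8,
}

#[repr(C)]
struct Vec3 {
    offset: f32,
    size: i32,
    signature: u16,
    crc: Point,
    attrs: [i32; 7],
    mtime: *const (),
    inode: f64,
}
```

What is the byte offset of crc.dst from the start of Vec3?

Point: ack at 0 (size 4, align 4) → ends 4; dst at 4 (size 4, align 4) → ends 8; src at 8 (size 4, align 4) → ends 12; version at 12 (size 1, align 1) → ends 13; tail pad 3 to reach multiple of 4; total 16 bytes, alignment 4
offset at 0 (size 4, align 4) → ends 4
size at 4 (size 4, align 4) → ends 8
signature at 8 (size 2, align 2) → ends 10
pad 2 to align 4 for crc
crc at 12 (size 16, align 4) → ends 28
within Point: dst at 4
12 + 4 = 16

16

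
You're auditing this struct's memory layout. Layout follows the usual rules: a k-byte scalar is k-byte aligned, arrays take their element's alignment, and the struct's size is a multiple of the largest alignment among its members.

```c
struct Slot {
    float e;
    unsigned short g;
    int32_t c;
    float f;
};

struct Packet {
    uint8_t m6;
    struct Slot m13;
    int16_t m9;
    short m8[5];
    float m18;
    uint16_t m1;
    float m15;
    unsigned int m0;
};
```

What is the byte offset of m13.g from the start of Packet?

8

Slot: e at 0 (size 4, align 4) → ends 4; g at 4 (size 2, align 2) → ends 6; pad 2 to align 4 for c; c at 8 (size 4, align 4) → ends 12; f at 12 (size 4, align 4) → ends 16; total 16 bytes, alignment 4
m6 at 0 (size 1, align 1) → ends 1
pad 3 to align 4 for m13
m13 at 4 (size 16, align 4) → ends 20
within Slot: g at 4
4 + 4 = 8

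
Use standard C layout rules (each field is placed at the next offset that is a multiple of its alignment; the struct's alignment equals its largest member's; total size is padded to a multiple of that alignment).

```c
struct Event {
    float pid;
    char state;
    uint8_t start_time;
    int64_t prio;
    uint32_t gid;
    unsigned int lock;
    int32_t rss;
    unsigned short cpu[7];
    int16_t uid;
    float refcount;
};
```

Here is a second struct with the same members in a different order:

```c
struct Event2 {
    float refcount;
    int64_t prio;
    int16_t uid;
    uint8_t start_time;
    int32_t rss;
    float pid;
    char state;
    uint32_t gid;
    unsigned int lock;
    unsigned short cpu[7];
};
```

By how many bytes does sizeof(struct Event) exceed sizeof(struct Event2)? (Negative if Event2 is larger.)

-8

pid at 0 (size 4, align 4) → ends 4
state at 4 (size 1, align 1) → ends 5
start_time at 5 (size 1, align 1) → ends 6
pad 2 to align 8 for prio
prio at 8 (size 8, align 8) → ends 16
gid at 16 (size 4, align 4) → ends 20
lock at 20 (size 4, align 4) → ends 24
rss at 24 (size 4, align 4) → ends 28
cpu at 28 (size 14, align 2) → ends 42
uid at 42 (size 2, align 2) → ends 44
refcount at 44 (size 4, align 4) → ends 48
total 48 bytes, alignment 8
— Event2 —
refcount at 0 (size 4, align 4) → ends 4
pad 4 to align 8 for prio
prio at 8 (size 8, align 8) → ends 16
uid at 16 (size 2, align 2) → ends 18
start_time at 18 (size 1, align 1) → ends 19
pad 1 to align 4 for rss
rss at 20 (size 4, align 4) → ends 24
pid at 24 (size 4, align 4) → ends 28
state at 28 (size 1, align 1) → ends 29
pad 3 to align 4 for gid
gid at 32 (size 4, align 4) → ends 36
lock at 36 (size 4, align 4) → ends 40
cpu at 40 (size 14, align 2) → ends 54
tail pad 2 to reach multiple of 8
total 56 bytes, alignment 8
48 − 56 = -8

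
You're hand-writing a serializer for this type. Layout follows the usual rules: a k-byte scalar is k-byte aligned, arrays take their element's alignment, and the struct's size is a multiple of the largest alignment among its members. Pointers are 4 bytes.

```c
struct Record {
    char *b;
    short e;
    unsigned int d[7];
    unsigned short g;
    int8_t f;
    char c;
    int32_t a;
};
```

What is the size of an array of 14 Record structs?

0..4  b  (4B, 4-aligned)
4..6  e  (2B, 2-aligned)
6..8  -- padding (2B)
8..36  d  (28B, 4-aligned)
36..38  g  (2B, 2-aligned)
38..39  f  (1B, 1-aligned)
39..40  c  (1B, 1-aligned)
40..44  a  (4B, 4-aligned)
sizeof = 44, alignof = 4
array of 14: 14 × 44 = 616

616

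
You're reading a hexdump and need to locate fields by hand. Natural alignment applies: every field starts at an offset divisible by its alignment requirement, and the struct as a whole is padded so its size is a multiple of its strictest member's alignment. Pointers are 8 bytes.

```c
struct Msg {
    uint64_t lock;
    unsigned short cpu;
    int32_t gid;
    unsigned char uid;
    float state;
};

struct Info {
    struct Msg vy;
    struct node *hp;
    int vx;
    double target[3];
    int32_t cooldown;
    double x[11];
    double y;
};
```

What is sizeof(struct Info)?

168

Msg: 0..8  lock  (8B, 8-aligned); 8..10  cpu  (2B, 2-aligned); 10..12  -- padding (2B); 12..16  gid  (4B, 4-aligned); 16..17  uid  (1B, 1-aligned); 17..20  -- padding (3B); 20..24  state  (4B, 4-aligned); sizeof = 24, alignof = 8
0..24  vy  (24B, 8-aligned)
24..32  hp  (8B, 8-aligned)
32..36  vx  (4B, 4-aligned)
36..40  -- padding (4B)
40..64  target  (24B, 8-aligned)
64..68  cooldown  (4B, 4-aligned)
68..72  -- padding (4B)
72..160  x  (88B, 8-aligned)
160..168  y  (8B, 8-aligned)
sizeof = 168, alignof = 8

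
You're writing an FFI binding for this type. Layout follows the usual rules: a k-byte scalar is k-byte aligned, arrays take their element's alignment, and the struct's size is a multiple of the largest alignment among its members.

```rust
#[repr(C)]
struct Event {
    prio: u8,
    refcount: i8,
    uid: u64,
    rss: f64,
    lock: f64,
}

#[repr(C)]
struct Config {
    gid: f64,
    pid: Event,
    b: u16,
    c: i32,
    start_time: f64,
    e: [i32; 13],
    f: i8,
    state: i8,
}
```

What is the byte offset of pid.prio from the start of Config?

8

Event: 0..1  prio  (1B, 1-aligned); 1..2  refcount  (1B, 1-aligned); 2..8  -- padding (6B); 8..16  uid  (8B, 8-aligned); 16..24  rss  (8B, 8-aligned); 24..32  lock  (8B, 8-aligned); sizeof = 32, alignof = 8
0..8  gid  (8B, 8-aligned)
8..40  pid  (32B, 8-aligned)
within Event: prio at 0
8 + 0 = 8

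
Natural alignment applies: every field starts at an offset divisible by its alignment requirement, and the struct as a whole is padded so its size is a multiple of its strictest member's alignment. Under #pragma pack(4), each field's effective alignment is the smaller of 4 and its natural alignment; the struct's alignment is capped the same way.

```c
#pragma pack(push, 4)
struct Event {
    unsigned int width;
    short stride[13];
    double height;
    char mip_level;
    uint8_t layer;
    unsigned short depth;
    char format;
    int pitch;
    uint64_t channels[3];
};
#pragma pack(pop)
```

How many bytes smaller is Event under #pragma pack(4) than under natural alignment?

4

natural layout:
  @0: width [4B, align 4] → 4
  @4: stride [26B, align 2] → 30
  +2 pad (align 8)
  @32: height [8B, align 8] → 40
  @40: mip_level [1B, align 1] → 41
  @41: layer [1B, align 1] → 42
  @42: depth [2B, align 2] → 44
  @44: format [1B, align 1] → 45
  +3 pad (align 4)
  @48: pitch [4B, align 4] → 52
  +4 pad (align 8)
  @56: channels [24B, align 8] → 80
  size 80, align 8
packed(4) layout:
  @0: width [4B, align 4] → 4
  @4: stride [26B, align 2] → 30
  +2 pad (align 4)
  @32: height [8B, align 4] → 40
  @40: mip_level [1B, align 1] → 41
  @41: layer [1B, align 1] → 42
  @42: depth [2B, align 2] → 44
  @44: format [1B, align 1] → 45
  +3 pad (align 4)
  @48: pitch [4B, align 4] → 52
  @52: channels [24B, align 4] → 76
  size 76, align 4
80 − 76 = 4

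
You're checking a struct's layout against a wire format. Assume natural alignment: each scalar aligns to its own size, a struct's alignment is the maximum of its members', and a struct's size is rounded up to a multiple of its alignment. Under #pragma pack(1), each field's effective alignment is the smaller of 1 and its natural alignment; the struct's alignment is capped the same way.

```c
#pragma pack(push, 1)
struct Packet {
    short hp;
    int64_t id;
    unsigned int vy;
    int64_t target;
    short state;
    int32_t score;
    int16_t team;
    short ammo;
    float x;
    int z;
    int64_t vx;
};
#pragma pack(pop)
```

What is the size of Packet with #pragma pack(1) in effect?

@0: hp [2B, align 1] → 2
@2: id [8B, align 1] → 10
@10: vy [4B, align 1] → 14
@14: target [8B, align 1] → 22
@22: state [2B, align 1] → 24
@24: score [4B, align 1] → 28
@28: team [2B, align 1] → 30
@30: ammo [2B, align 1] → 32
@32: x [4B, align 1] → 36
@36: z [4B, align 1] → 40
@40: vx [8B, align 1] → 48
size 48, align 1

48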